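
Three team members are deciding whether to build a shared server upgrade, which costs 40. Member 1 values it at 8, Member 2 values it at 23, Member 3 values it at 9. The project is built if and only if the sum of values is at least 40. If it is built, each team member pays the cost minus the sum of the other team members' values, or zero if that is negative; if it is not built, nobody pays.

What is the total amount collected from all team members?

40

Total value 40 ≥ cost 40, so it is built.
Member 1: others sum to 32; max(0, 40 - 32) = 8.
Member 2: others sum to 17; max(0, 40 - 17) = 23.
Member 3: others sum to 31; max(0, 40 - 31) = 9.
Total collected = 8 + 23 + 9 = 40.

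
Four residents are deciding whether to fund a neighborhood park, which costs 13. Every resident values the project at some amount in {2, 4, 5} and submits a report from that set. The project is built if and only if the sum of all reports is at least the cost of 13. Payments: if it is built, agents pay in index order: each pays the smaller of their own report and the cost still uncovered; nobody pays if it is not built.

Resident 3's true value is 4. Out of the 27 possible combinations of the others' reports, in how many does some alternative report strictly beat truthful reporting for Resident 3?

Others report (2, 4, 5): truth gives 0; report 2 gives 2 > 0. Violating.
Others report (2, 5, 4): truth gives 0; report 2 gives 2 > 0. Violating.
Others report (2, 5, 5): truth gives 0; report 2 gives 2 > 0. Violating.
Others report (4, 2, 5): truth gives 0; report 2 gives 2 > 0. Violating.
Others report (2, 2, 2): truth gives 0; no alternative beats it.
Others report (2, 2, 4): truth gives 0; no alternative beats it.
(Checking all 27 profiles: 17 have a profitable deviation, 10 do not.)

17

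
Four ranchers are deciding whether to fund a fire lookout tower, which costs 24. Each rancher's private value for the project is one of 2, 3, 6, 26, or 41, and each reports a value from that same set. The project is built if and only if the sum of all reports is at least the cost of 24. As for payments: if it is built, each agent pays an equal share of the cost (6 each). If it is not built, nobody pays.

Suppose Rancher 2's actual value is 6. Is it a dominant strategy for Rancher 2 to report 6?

Check each profile of the others' reports and compare truth against every alternative report.
Others report (2, 2, 2): truth gives 0, best alternative gives 0.
Others report (2, 2, 3): truth gives 0, best alternative gives 0.
Others report (2, 2, 6): truth gives 0, best alternative gives 0.
Others report (2, 2, 26): truth gives 0, best alternative gives 0.
Others report (2, 2, 41): truth gives 0, best alternative gives 0.
Others report (2, 3, 2): truth gives 0, best alternative gives 0.
(Remaining 119 profiles checked similarly; truth is weakly best in each.)
In every case the truthful report is at least as good as any alternative, so it is a dominant strategy.

Yes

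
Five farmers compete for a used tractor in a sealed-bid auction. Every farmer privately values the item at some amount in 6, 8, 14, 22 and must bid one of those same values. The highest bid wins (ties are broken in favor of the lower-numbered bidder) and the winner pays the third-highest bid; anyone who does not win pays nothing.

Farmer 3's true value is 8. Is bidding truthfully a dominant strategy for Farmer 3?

Consider the case where Farmer 1 bids 6, Farmer 2 bids 6, Farmer 4 bids 6 and Farmer 5 bids 14.
Truthful bid 8: loses, pays 0, utility 0.
Bid 14 instead: wins, pays 6, utility 8 - 6 = 2.
Since 2 > 0, bidding 14 is strictly better here, so truthful bidding is not dominant.

No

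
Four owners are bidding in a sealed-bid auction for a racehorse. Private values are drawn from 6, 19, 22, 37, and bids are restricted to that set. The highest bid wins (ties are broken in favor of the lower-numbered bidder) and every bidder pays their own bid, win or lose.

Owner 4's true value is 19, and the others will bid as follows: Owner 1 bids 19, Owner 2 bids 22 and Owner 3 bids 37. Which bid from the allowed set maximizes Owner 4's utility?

Bid 6: loses but pays 6, utility -6.
Bid 19: loses but pays 19, utility -19.
Bid 22: loses but pays 22, utility -22.
Bid 37: loses but pays 37, utility -37.
The best choice is 6 with utility -6.

6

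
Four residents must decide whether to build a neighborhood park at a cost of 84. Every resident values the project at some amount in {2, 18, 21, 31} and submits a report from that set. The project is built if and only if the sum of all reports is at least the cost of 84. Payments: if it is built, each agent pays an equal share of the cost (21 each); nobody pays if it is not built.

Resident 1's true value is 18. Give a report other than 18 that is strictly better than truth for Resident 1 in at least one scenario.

Suppose Resident 2 reports 18, Resident 3 reports 18 and Resident 4 reports 31.
Report 18: project built, pays 21, utility 18 - 21 = -3.
Report 2: project not built, utility 0.
So reporting 2 beats truth here (0 > -3).

2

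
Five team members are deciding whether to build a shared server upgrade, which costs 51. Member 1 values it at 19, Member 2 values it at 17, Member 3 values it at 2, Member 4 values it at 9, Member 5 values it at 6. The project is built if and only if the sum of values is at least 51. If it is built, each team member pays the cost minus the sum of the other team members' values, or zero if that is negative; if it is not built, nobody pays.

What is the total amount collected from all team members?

Total value 53 ≥ cost 51, so it is built.
Member 1: others sum to 34; max(0, 51 - 34) = 17.
Member 2: others sum to 36; max(0, 51 - 36) = 15.
Member 3: others sum to 51; max(0, 51 - 51) = 0.
Member 4: others sum to 44; max(0, 51 - 44) = 7.
Member 5: others sum to 47; max(0, 51 - 47) = 4.
Total collected = 17 + 15 + 0 + 7 + 4 = 43.

43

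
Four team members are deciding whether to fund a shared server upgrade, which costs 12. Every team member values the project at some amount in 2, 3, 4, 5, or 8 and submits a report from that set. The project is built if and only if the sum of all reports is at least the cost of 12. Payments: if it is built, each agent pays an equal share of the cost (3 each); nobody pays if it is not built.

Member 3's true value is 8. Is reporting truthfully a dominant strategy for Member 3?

Yes

Check each profile of the others' reports and compare truth against every alternative report.
Others report (2, 2, 2): truth gives 5, best alternative gives 0.
Others report (2, 2, 3): truth gives 5, best alternative gives 5.
Others report (2, 2, 4): truth gives 5, best alternative gives 5.
Others report (2, 2, 5): truth gives 5, best alternative gives 5.
Others report (2, 2, 8): truth gives 5, best alternative gives 5.
Others report (2, 3, 2): truth gives 5, best alternative gives 5.
(Remaining 119 profiles checked similarly; truth is weakly best in each.)
In every case the truthful report is at least as good as any alternative, so it is a dominant strategy.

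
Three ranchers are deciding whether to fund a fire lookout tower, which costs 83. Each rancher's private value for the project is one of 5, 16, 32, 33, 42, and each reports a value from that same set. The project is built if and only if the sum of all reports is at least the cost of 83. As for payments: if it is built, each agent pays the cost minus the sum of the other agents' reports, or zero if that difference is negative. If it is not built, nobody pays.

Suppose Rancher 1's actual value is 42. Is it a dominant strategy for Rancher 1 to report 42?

Yes

Check each profile of the others' reports and compare truth against every alternative report.
Others report (16, 33): truth gives 8, best alternative gives 0.
Others report (33, 16): truth gives 8, best alternative gives 0.
Others report (16, 32): truth gives 7, best alternative gives 0.
Others report (32, 16): truth gives 7, best alternative gives 0.
Others report (5, 42): truth gives 6, best alternative gives 0.
Others report (42, 5): truth gives 6, best alternative gives 0.
(Remaining 19 profiles checked similarly; truth is weakly best in each.)
In every case the truthful report is at least as good as any alternative, so it is a dominant strategy.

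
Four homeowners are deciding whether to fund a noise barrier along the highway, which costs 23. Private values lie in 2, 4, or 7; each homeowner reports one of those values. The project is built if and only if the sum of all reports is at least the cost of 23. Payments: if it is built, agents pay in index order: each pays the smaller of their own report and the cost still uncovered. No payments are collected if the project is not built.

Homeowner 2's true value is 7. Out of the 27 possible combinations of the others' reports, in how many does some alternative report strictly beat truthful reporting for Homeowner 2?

1

Others report (7, 7, 7): truth gives 0; report 2 gives 5 > 0. Violating.
Others report (2, 2, 2): truth gives 0; no alternative beats it.
Others report (2, 2, 4): truth gives 0; no alternative beats it.
(Checking all 27 profiles: 1 has a profitable deviation, 26 do not.)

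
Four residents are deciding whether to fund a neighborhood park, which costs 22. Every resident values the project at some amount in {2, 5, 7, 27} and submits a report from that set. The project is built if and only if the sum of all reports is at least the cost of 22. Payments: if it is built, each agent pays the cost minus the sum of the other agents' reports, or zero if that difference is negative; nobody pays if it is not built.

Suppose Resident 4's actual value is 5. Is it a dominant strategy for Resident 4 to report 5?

Yes

Check each profile of the others' reports and compare truth against every alternative report.
Others report (2, 2, 27): truth gives 5, best alternative gives 5.
Others report (2, 5, 27): truth gives 5, best alternative gives 5.
Others report (2, 7, 27): truth gives 5, best alternative gives 5.
Others report (2, 27, 2): truth gives 5, best alternative gives 5.
Others report (2, 27, 5): truth gives 5, best alternative gives 5.
Others report (2, 27, 7): truth gives 5, best alternative gives 5.
(Remaining 58 profiles checked similarly; truth is weakly best in each.)
In every case the truthful report is at least as good as any alternative, so it is a dominant strategy.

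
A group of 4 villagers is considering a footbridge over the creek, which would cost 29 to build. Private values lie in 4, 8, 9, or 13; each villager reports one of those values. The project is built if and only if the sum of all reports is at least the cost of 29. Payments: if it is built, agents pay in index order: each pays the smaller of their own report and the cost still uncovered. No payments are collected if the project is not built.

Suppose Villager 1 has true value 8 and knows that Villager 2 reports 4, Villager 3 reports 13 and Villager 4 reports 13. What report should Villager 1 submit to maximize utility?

Report 4: project built, pays 4, utility 8 - 4 = 4.
Report 8: project built, pays 8, utility 8 - 8 = 0.
Report 9: project built, pays 9, utility 8 - 9 = -1.
Report 13: project built, pays 13, utility 8 - 13 = -5.
The best choice is 4 with utility 4.

4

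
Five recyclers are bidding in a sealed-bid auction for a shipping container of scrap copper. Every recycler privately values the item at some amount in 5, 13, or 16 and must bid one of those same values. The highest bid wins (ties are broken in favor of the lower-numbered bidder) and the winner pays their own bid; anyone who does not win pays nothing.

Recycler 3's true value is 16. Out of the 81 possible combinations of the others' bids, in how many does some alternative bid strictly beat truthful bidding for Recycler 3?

Others bid (5, 5, 5, 5): truth gives 0; bid 13 gives 3 > 0. Violating.
Others bid (5, 5, 5, 13): truth gives 0; bid 13 gives 3 > 0. Violating.
Others bid (5, 5, 13, 5): truth gives 0; bid 13 gives 3 > 0. Violating.
Others bid (5, 5, 13, 13): truth gives 0; bid 13 gives 3 > 0. Violating.
Others bid (5, 5, 5, 16): truth gives 0; no alternative beats it.
Others bid (5, 5, 13, 16): truth gives 0; no alternative beats it.
(Checking all 81 profiles: 4 have a profitable deviation, 77 do not.)

4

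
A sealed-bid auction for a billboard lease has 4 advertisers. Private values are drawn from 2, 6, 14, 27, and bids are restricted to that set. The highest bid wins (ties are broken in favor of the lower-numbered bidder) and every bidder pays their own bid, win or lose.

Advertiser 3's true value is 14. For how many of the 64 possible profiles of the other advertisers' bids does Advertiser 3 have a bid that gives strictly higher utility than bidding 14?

54

Others bid (2, 2, 2): truth gives 0; bid 6 gives 8 > 0. Violating.
Others bid (2, 2, 6): truth gives 0; bid 6 gives 8 > 0. Violating.
Others bid (2, 2, 27): truth gives -14; bid 2 gives -2 > -14. Violating.
Others bid (2, 6, 27): truth gives -14; bid 2 gives -2 > -14. Violating.
Others bid (2, 2, 14): truth gives 0; no alternative beats it.
Others bid (2, 6, 2): truth gives 0; no alternative beats it.
(Checking all 64 profiles: 54 have a profitable deviation, 10 do not.)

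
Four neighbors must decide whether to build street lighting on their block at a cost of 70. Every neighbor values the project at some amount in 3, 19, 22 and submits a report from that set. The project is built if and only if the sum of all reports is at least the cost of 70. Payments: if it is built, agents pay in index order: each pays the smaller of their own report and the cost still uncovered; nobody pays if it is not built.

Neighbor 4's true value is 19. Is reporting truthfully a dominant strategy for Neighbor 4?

Yes

Check each profile of the others' reports and compare truth against every alternative report.
Others report (22, 22, 22): truth gives 15, best alternative gives 15.
Others report (19, 22, 22): truth gives 12, best alternative gives 12.
Others report (22, 19, 22): truth gives 12, best alternative gives 12.
Others report (22, 22, 19): truth gives 12, best alternative gives 12.
Others report (19, 19, 22): truth gives 9, best alternative gives 9.
Others report (19, 22, 19): truth gives 9, best alternative gives 9.
(Remaining 21 profiles checked similarly; truth is weakly best in each.)
In every case the truthful report is at least as good as any alternative, so it is a dominant strategy.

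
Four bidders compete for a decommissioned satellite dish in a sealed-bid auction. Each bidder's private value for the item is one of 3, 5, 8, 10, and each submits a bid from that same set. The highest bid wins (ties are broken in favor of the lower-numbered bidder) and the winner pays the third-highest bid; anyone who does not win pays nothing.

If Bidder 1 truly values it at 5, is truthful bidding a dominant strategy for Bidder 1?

Consider the case where Bidder 2 bids 3, Bidder 3 bids 3 and Bidder 4 bids 8.
Truthful bid 5: loses, pays 0, utility 0.
Bid 8 instead: wins, pays 3, utility 5 - 3 = 2.
Since 2 > 0, bidding 8 is strictly better here, so truthful bidding is not dominant.

No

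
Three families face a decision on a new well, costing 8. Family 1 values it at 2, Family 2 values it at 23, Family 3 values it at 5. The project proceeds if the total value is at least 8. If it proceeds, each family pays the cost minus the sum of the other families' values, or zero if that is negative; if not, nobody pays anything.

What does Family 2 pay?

1

Total value 30 ≥ cost 8, so the project is built.
The other families' values sum to 7.
Cost minus that sum is 8 - 7 = 1.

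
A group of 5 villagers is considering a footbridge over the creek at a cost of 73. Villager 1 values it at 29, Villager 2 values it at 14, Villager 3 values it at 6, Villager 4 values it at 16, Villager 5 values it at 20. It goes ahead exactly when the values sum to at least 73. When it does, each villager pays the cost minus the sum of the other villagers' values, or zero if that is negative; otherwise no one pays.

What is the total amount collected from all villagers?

31

Total value 85 ≥ cost 73, so it is built.
Villager 1: others sum to 56; max(0, 73 - 56) = 17.
Villager 2: others sum to 71; max(0, 73 - 71) = 2.
Villager 3: others sum to 79; max(0, 73 - 79) = 0.
Villager 4: others sum to 69; max(0, 73 - 69) = 4.
Villager 5: others sum to 65; max(0, 73 - 65) = 8.
Total collected = 17 + 2 + 0 + 4 + 8 = 31.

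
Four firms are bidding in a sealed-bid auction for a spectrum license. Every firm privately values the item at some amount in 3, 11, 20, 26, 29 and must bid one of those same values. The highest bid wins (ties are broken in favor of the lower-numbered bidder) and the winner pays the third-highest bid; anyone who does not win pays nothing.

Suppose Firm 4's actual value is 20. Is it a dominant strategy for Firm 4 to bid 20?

Consider the case where Firm 1 bids 3, Firm 2 bids 3 and Firm 3 bids 20.
Truthful bid 20: loses, pays 0, utility 0.
Bid 26 instead: wins, pays 3, utility 20 - 3 = 17.
Since 17 > 0, bidding 26 is strictly better here, so truthful bidding is not dominant.

No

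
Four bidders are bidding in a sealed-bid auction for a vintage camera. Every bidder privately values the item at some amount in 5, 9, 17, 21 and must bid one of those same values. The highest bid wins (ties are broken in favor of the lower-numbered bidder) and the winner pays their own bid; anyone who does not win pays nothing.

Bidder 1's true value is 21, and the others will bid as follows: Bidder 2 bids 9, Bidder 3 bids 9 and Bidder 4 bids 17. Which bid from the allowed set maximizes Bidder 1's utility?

Bid 5: loses, pays 0, utility 0.
Bid 9: loses, pays 0, utility 0.
Bid 17: wins, pays 17, utility 21 - 17 = 4.
Bid 21: wins, pays 21, utility 21 - 21 = 0.
The best choice is 17 with utility 4.

17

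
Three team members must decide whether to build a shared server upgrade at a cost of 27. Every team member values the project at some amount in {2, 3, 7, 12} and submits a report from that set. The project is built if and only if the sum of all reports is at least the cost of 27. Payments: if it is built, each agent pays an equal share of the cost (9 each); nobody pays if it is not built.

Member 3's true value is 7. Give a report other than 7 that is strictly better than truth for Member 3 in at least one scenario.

Suppose Member 1 reports 12 and Member 2 reports 12.
Report 7: project built, pays 9, utility 7 - 9 = -2.
Report 2: project not built, utility 0.
So reporting 2 beats truth here (0 > -2).

2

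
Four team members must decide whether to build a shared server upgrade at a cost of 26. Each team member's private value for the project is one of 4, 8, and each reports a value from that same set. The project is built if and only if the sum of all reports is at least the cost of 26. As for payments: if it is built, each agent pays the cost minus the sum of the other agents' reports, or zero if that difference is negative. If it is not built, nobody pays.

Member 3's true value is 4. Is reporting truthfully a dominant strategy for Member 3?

Yes

Check each profile of the others' reports and compare truth against every alternative report.
Others report (4, 8, 8): truth gives 0, best alternative gives -2.
Others report (8, 4, 8): truth gives 0, best alternative gives -2.
Others report (8, 8, 4): truth gives 0, best alternative gives -2.
Others report (8, 8, 8): truth gives 2, best alternative gives 2.
Others report (4, 4, 4): truth gives 0, best alternative gives 0.
Others report (4, 4, 8): truth gives 0, best alternative gives 0.
(Remaining 2 profiles checked similarly; truth is weakly best in each.)
In every case the truthful report is at least as good as any alternative, so it is a dominant strategy.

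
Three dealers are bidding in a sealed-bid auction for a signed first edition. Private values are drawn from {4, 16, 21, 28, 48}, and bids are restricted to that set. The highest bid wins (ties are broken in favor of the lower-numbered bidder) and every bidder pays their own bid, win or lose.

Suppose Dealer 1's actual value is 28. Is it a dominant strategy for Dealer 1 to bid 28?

Consider the case where Dealer 2 bids 4 and Dealer 3 bids 4.
Truthful bid 28: wins, pays 28, utility 28 - 28 = 0.
Bid 4 instead: wins, pays 4, utility 28 - 4 = 24.
Since 24 > 0, bidding 4 is strictly better here, so truthful bidding is not dominant.

No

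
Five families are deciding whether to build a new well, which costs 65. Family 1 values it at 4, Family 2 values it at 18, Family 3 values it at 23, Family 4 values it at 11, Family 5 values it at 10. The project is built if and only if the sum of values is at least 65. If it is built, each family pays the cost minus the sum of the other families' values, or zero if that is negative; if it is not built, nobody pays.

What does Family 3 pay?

22

Total value 66 ≥ cost 65, so the project is built.
The other families' values sum to 43.
Cost minus that sum is 65 - 43 = 22.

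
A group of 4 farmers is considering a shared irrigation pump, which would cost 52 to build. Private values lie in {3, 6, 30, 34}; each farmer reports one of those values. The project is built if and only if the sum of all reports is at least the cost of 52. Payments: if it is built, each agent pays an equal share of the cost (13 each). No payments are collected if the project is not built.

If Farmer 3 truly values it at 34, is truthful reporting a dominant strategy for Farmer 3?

Yes

Check each profile of the others' reports and compare truth against every alternative report.
Others report (6, 6, 6): truth gives 21, best alternative gives 0.
Others report (3, 3, 30): truth gives 21, best alternative gives 21.
Others report (3, 3, 34): truth gives 21, best alternative gives 21.
Others report (3, 6, 30): truth gives 21, best alternative gives 21.
Others report (3, 6, 34): truth gives 21, best alternative gives 21.
Others report (3, 30, 3): truth gives 21, best alternative gives 21.
(Remaining 58 profiles checked similarly; truth is weakly best in each.)
In every case the truthful report is at least as good as any alternative, so it is a dominant strategy.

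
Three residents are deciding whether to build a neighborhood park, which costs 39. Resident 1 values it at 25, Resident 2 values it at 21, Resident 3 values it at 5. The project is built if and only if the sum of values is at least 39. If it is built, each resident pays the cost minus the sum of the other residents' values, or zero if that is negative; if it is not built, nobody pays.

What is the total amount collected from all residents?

22

Total value 51 ≥ cost 39, so it is built.
Resident 1: others sum to 26; max(0, 39 - 26) = 13.
Resident 2: others sum to 30; max(0, 39 - 30) = 9.
Resident 3: others sum to 46; max(0, 39 - 46) = 0.
Total collected = 13 + 9 + 0 = 22.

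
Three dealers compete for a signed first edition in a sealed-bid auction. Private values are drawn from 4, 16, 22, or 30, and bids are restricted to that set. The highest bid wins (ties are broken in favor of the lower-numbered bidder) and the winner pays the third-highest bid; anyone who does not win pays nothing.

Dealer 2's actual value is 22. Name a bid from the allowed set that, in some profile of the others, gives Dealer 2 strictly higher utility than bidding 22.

30

Suppose Dealer 1 bids 4 and Dealer 3 bids 30.
Bid 22: loses, pays 0, utility 0.
Bid 30: wins, pays 4, utility 22 - 4 = 18.
So bidding 30 beats truth here (18 > 0).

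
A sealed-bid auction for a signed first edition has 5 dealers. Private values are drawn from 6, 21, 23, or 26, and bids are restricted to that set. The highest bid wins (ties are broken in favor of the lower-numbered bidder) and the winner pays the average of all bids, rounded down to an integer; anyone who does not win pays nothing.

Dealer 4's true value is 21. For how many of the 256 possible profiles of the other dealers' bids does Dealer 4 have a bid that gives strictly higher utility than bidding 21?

Others bid (6, 6, 6, 23): truth gives 0; bid 23 gives 9 > 0. Violating.
Others bid (6, 6, 6, 26): truth gives 0; bid 26 gives 7 > 0. Violating.
Others bid (6, 6, 21, 6): truth gives 0; bid 23 gives 9 > 0. Violating.
Others bid (6, 6, 21, 21): truth gives 0; bid 23 gives 6 > 0. Violating.
Others bid (6, 6, 6, 6): truth gives 12; no alternative beats it.
Others bid (6, 6, 6, 21): truth gives 9; no alternative beats it.
(Checking all 256 profiles: 82 have a profitable deviation, 174 do not.)

82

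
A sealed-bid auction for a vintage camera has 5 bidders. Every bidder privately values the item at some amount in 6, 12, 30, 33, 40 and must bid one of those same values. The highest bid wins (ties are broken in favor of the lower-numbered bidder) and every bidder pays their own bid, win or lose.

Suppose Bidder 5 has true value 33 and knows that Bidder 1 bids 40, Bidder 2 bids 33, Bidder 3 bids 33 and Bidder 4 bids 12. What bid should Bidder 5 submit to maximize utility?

6

Bid 6: loses but pays 6, utility -6.
Bid 12: loses but pays 12, utility -12.
Bid 30: loses but pays 30, utility -30.
Bid 33: loses but pays 33, utility -33.
Bid 40: loses but pays 40, utility -40.
The best choice is 6 with utility -6.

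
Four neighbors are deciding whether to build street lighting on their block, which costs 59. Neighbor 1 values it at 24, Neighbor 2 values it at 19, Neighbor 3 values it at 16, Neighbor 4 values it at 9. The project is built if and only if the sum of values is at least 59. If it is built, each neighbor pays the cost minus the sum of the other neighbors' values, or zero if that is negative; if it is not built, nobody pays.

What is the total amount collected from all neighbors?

32

Total value 68 ≥ cost 59, so it is built.
Neighbor 1: others sum to 44; max(0, 59 - 44) = 15.
Neighbor 2: others sum to 49; max(0, 59 - 49) = 10.
Neighbor 3: others sum to 52; max(0, 59 - 52) = 7.
Neighbor 4: others sum to 59; max(0, 59 - 59) = 0.
Total collected = 15 + 10 + 7 + 0 = 32.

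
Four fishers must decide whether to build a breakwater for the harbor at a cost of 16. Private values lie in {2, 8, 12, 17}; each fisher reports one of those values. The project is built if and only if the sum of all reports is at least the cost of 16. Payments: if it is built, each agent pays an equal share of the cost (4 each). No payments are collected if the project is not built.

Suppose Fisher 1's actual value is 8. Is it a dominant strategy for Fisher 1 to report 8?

No

Consider the case where Fisher 2 reports 2, Fisher 3 reports 2 and Fisher 4 reports 2.
Truthful report 8: project not built, utility 0.
Report 12 instead: project built, pays 4, utility 8 - 4 = 4.
Since 4 > 0, reporting 12 is strictly better here, so truthful reporting is not dominant.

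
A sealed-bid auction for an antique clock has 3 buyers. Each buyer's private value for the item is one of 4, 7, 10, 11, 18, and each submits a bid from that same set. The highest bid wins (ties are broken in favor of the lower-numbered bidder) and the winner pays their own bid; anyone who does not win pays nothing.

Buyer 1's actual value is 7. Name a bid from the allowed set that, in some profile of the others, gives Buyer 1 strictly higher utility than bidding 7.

Suppose Buyer 2 bids 4 and Buyer 3 bids 4.
Bid 7: wins, pays 7, utility 7 - 7 = 0.
Bid 4: wins, pays 4, utility 7 - 4 = 3.
So bidding 4 beats truth here (3 > 0).

4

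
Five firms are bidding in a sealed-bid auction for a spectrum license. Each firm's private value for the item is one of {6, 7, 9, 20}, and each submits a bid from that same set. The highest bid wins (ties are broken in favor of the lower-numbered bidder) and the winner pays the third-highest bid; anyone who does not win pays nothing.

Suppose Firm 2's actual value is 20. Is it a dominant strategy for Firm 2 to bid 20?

Check each profile of the others' bids and compare truth against every alternative bid.
Others bid (6, 6, 6, 20): truth gives 14, best alternative gives 0.
Others bid (6, 6, 20, 6): truth gives 14, best alternative gives 0.
Others bid (6, 20, 6, 6): truth gives 14, best alternative gives 0.
Others bid (9, 6, 6, 6): truth gives 14, best alternative gives 0.
Others bid (6, 6, 7, 20): truth gives 13, best alternative gives 0.
Others bid (6, 6, 20, 7): truth gives 13, best alternative gives 0.
(Remaining 250 profiles checked similarly; truth is weakly best in each.)
In every case the truthful bid is at least as good as any alternative, so it is a dominant strategy.

Yes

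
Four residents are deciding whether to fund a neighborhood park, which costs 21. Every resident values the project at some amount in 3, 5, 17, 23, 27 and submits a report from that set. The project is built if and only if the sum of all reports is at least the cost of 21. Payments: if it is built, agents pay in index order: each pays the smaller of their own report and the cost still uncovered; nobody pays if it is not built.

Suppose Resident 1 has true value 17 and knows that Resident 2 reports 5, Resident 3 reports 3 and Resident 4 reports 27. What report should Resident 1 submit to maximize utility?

Report 3: project built, pays 3, utility 17 - 3 = 14.
Report 5: project built, pays 5, utility 17 - 5 = 12.
Report 17: project built, pays 17, utility 17 - 17 = 0.
Report 23: project built, pays 21, utility 17 - 21 = -4.
Report 27: project built, pays 21, utility 17 - 21 = -4.
The best choice is 3 with utility 14.

3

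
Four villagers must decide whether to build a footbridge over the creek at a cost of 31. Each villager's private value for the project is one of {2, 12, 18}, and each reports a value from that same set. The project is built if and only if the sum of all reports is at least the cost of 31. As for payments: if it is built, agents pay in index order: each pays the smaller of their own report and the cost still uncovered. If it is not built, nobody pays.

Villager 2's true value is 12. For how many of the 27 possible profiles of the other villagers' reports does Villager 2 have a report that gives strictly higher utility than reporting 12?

17

Others report (2, 12, 18): truth gives 0; report 2 gives 10 > 0. Violating.
Others report (2, 18, 12): truth gives 0; report 2 gives 10 > 0. Violating.
Others report (2, 18, 18): truth gives 0; report 2 gives 10 > 0. Violating.
Others report (12, 2, 18): truth gives 0; report 2 gives 10 > 0. Violating.
Others report (2, 2, 2): truth gives 0; no alternative beats it.
Others report (2, 2, 12): truth gives 0; no alternative beats it.
(Checking all 27 profiles: 17 have a profitable deviation, 10 do not.)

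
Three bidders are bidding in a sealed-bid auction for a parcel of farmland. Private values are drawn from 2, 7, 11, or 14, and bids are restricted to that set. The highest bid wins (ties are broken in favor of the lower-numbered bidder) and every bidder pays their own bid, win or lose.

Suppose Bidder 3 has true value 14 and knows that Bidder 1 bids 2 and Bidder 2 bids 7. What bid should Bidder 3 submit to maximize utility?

11

Bid 2: loses but pays 2, utility -2.
Bid 7: loses but pays 7, utility -7.
Bid 11: wins, pays 11, utility 14 - 11 = 3.
Bid 14: wins, pays 14, utility 14 - 14 = 0.
The best choice is 11 with utility 3.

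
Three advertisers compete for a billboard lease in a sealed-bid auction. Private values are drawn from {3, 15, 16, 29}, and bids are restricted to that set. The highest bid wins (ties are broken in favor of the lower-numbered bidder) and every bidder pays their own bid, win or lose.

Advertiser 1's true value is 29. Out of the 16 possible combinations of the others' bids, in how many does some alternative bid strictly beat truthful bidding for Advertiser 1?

Others bid (3, 3): truth gives 0; bid 3 gives 26 > 0. Violating.
Others bid (3, 15): truth gives 0; bid 15 gives 14 > 0. Violating.
Others bid (3, 16): truth gives 0; bid 16 gives 13 > 0. Violating.
Others bid (15, 3): truth gives 0; bid 15 gives 14 > 0. Violating.
Others bid (3, 29): truth gives 0; no alternative beats it.
Others bid (15, 29): truth gives 0; no alternative beats it.
(Checking all 16 profiles: 9 have a profitable deviation, 7 do not.)

9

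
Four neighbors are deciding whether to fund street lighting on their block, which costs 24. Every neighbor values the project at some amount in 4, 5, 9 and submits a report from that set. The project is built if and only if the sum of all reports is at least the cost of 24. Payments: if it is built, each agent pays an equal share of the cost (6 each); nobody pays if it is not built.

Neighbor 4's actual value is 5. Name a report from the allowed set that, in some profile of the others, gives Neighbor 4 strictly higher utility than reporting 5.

Suppose Neighbor 1 reports 5, Neighbor 2 reports 5 and Neighbor 3 reports 9.
Report 5: project built, pays 6, utility 5 - 6 = -1.
Report 4: project not built, utility 0.
So reporting 4 beats truth here (0 > -1).

4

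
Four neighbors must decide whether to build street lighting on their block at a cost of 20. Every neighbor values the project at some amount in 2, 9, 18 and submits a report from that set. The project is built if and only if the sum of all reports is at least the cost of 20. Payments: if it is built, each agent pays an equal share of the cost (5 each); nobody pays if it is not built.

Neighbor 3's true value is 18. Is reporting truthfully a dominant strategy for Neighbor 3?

Check each profile of the others' reports and compare truth against every alternative report.
Others report (2, 2, 2): truth gives 13, best alternative gives 0.
Others report (2, 2, 9): truth gives 13, best alternative gives 13.
Others report (2, 2, 18): truth gives 13, best alternative gives 13.
Others report (2, 9, 2): truth gives 13, best alternative gives 13.
Others report (2, 9, 9): truth gives 13, best alternative gives 13.
Others report (2, 9, 18): truth gives 13, best alternative gives 13.
(Remaining 21 profiles checked similarly; truth is weakly best in each.)
In every case the truthful report is at least as good as any alternative, so it is a dominant strategy.

Yes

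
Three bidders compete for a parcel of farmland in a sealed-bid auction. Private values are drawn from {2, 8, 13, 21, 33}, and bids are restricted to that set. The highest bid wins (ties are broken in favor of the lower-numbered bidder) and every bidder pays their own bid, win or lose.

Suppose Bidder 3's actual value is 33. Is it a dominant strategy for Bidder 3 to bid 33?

Consider the case where Bidder 1 bids 2 and Bidder 2 bids 2.
Truthful bid 33: wins, pays 33, utility 33 - 33 = 0.
Bid 8 instead: wins, pays 8, utility 33 - 8 = 25.
Since 25 > 0, bidding 8 is strictly better here, so truthful bidding is not dominant.

No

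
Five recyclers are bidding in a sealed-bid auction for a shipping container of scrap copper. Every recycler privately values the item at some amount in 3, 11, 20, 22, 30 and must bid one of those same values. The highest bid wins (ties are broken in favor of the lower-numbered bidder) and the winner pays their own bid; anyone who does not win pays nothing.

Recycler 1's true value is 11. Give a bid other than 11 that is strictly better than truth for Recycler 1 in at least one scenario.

3

Suppose Recycler 2 bids 3, Recycler 3 bids 3, Recycler 4 bids 3 and Recycler 5 bids 3.
Bid 11: wins, pays 11, utility 11 - 11 = 0.
Bid 3: wins, pays 3, utility 11 - 3 = 8.
So bidding 3 beats truth here (8 > 0).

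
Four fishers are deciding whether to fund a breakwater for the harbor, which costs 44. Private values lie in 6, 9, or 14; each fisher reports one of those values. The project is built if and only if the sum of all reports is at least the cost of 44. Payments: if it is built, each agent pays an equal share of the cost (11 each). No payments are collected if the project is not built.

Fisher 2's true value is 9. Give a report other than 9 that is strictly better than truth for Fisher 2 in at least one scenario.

Suppose Fisher 1 reports 9, Fisher 3 reports 14 and Fisher 4 reports 14.
Report 9: project built, pays 11, utility 9 - 11 = -2.
Report 6: project not built, utility 0.
So reporting 6 beats truth here (0 > -2).

6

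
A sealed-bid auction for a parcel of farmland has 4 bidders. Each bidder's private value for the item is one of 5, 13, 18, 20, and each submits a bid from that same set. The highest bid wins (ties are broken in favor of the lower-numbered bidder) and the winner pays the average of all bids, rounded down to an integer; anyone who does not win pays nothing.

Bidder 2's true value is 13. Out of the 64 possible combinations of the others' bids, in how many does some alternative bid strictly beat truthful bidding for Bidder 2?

Others bid (5, 5, 18): truth gives 0; bid 18 gives 2 > 0. Violating.
Others bid (5, 5, 20): truth gives 0; bid 20 gives 1 > 0. Violating.
Others bid (5, 18, 5): truth gives 0; bid 18 gives 2 > 0. Violating.
Others bid (5, 20, 5): truth gives 0; bid 20 gives 1 > 0. Violating.
Others bid (5, 5, 5): truth gives 6; no alternative beats it.
Others bid (5, 5, 13): truth gives 4; no alternative beats it.
(Checking all 64 profiles: 8 have a profitable deviation, 56 do not.)

8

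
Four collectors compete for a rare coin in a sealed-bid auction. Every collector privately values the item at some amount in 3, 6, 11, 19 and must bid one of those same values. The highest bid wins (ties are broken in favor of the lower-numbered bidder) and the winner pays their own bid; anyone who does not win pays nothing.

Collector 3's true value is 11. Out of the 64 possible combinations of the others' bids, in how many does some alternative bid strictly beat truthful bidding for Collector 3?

Others bid (3, 3, 3): truth gives 0; bid 6 gives 5 > 0. Violating.
Others bid (3, 3, 6): truth gives 0; bid 6 gives 5 > 0. Violating.
Others bid (3, 3, 11): truth gives 0; no alternative beats it.
Others bid (3, 3, 19): truth gives 0; no alternative beats it.
(Checking all 64 profiles: 2 have a profitable deviation, 62 do not.)

2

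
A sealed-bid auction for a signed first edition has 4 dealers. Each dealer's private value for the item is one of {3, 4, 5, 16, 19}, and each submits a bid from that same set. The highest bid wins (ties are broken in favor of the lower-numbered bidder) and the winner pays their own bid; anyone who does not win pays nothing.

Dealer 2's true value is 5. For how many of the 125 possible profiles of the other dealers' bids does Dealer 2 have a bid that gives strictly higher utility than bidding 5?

Others bid (3, 3, 3): truth gives 0; bid 4 gives 1 > 0. Violating.
Others bid (3, 3, 4): truth gives 0; bid 4 gives 1 > 0. Violating.
Others bid (3, 4, 3): truth gives 0; bid 4 gives 1 > 0. Violating.
Others bid (3, 4, 4): truth gives 0; bid 4 gives 1 > 0. Violating.
Others bid (3, 3, 5): truth gives 0; no alternative beats it.
Others bid (3, 3, 16): truth gives 0; no alternative beats it.
(Checking all 125 profiles: 4 have a profitable deviation, 121 do not.)

4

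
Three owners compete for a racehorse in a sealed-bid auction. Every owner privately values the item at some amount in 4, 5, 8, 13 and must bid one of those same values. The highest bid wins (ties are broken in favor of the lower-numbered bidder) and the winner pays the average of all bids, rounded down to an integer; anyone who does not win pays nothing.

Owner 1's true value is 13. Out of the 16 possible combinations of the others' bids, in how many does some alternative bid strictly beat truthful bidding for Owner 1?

9

Others bid (4, 4): truth gives 6; bid 4 gives 9 > 6. Violating.
Others bid (4, 5): truth gives 6; bid 5 gives 9 > 6. Violating.
Others bid (4, 8): truth gives 5; bid 8 gives 7 > 5. Violating.
Others bid (5, 4): truth gives 6; bid 5 gives 9 > 6. Violating.
Others bid (4, 13): truth gives 3; no alternative beats it.
Others bid (5, 13): truth gives 3; no alternative beats it.
(Checking all 16 profiles: 9 have a profitable deviation, 7 do not.)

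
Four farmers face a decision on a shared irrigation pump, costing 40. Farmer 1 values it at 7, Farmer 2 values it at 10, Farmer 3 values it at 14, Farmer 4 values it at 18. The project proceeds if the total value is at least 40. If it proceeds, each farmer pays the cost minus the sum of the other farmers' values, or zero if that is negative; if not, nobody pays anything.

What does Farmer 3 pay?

5

Total value 49 ≥ cost 40, so the project is built.
The other farmers' values sum to 35.
Cost minus that sum is 40 - 35 = 5.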